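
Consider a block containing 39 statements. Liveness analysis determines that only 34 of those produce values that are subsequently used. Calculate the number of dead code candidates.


Dead code = total statements - live definitions
= 39 - 34 = 5

5


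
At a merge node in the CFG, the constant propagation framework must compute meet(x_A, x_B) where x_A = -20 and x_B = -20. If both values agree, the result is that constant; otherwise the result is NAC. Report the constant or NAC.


Meet operation: if both paths give the same constant, result is that constant; if they differ, result is NAC (not-a-constant).
Path A: -20, Path B: -20 -> equal
Result: constant -> -20

-20


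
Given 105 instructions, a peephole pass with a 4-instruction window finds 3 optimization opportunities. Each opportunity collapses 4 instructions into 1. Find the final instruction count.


Each match removes 3 instructions.
Total removed = 3 * 3 = 9
Remaining = 105 - 9 = 96

96


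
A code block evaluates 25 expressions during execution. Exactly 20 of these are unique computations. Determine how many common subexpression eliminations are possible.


CSE count = total expressions - unique expressions
= 25 - 20 = 5

5


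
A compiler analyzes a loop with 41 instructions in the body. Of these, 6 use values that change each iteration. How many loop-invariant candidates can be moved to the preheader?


Invariant candidates = total - loop-dependent
= 41 - 6 = 35

35


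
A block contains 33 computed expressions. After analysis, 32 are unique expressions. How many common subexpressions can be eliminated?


CSE count = total expressions - unique expressions
= 33 - 32 = 1

1


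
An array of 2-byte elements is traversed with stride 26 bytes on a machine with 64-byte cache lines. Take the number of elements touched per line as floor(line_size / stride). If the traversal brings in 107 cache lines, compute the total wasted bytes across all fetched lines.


Elements per line = floor(64 / 26) = 2
Bytes used per line = 2 * 2 = 4
Wasted per line = 64 - 4 = 60
Total wasted = 60 * 107 = 6420

6420


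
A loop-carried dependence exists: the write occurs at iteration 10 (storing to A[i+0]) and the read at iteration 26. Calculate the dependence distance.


Distance = read iteration - write iteration
= 26 - 10 = 16

16


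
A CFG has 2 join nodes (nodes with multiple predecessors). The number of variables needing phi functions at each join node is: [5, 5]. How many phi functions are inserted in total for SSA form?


Total phi functions = sum of phi functions at each join node
= 5 + 5 = 10

10


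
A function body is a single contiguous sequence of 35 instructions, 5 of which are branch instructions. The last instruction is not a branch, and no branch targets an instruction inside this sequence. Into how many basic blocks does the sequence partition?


With no in-sequence branch targets, the leaders are the first instruction plus the instruction after each branch.
Number of basic blocks = branches + 1
= 5 + 1 = 6

6


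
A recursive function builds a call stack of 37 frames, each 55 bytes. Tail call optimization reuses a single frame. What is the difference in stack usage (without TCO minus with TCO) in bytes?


Without TCO: 37 * 55 = 2035 bytes
With TCO: reuse 1 frame = 55 bytes
Savings = 2035 - 55 = 1980

1980


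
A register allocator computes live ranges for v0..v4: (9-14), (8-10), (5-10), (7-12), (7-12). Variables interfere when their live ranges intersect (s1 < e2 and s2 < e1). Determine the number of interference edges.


Check all pairs for overlapping intervals.
Two intervals (s1,e1) and (s2,e2) overlap if s1 < e2 and s2 < e1.
v0 (9-14) vs v1..v4: overlaps v1, v2, v3, v4 -> 4
v1 (8-10) vs v2..v4: overlaps v2, v3, v4 -> 3
v2 (5-10) vs v3..v4: overlaps v3, v4 -> 2
v3 (7-12) vs v4: overlaps v4 -> 1
Total overlapping pairs = 4 + 3 + 2 + 1 = 10

10


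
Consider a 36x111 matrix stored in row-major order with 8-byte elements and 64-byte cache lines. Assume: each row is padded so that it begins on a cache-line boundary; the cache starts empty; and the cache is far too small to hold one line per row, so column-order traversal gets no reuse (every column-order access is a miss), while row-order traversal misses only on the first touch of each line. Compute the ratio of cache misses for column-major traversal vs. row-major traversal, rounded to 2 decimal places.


Each row occupies 111 * 8 = 888 bytes and starts on a line boundary, so it spans ceil(888 / 64) = 14 cache lines.
Row-major traversal misses (one per line touched): 36 * ceil(111 * 8 / 64) = 504
Column-major traversal misses (no reuse, every access misses): 36 * 111 = 3996
Ratio = 3996 / 504 = 7.93

7.93


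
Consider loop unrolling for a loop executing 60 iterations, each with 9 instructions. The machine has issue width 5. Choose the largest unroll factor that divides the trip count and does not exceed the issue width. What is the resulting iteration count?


Largest divisor of 60 <= 5 is 5
New iterations = 60 / 5 = 12

12


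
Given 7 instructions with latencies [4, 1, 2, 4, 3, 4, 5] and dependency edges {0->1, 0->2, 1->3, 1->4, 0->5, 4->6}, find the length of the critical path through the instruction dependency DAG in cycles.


Compute longest path through dependency graph: dist(Ik) = max over predecessors of dist + latency(Ik).
dist(I0) = latency 4 = 4
dist(I1) = dist(I0) + 1 = 4 + 1 = 5
dist(I2) = dist(I0) + 2 = 4 + 2 = 6
dist(I3) = dist(I1) + 4 = 5 + 4 = 9
dist(I4) = dist(I1) + 3 = 5 + 3 = 8
dist(I5) = dist(I0) + 4 = 4 + 4 = 8
dist(I6) = dist(I4) + 5 = 8 + 5 = 13
Critical path = max dist = 13

13


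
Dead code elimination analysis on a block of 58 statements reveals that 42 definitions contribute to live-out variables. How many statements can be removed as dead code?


Dead code = total statements - live definitions
= 58 - 42 = 16

16


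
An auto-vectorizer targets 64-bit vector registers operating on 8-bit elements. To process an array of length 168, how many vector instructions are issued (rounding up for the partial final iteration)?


Width = 64 / 8 = 8 elements per vector op
Iterations = ceil(168 / 8) = 21

21


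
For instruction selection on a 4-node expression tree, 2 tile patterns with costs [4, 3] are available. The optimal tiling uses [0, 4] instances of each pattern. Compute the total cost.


Total cost = sum(count_i * cost_i)
= 0*4 + 4*3
= 12

12


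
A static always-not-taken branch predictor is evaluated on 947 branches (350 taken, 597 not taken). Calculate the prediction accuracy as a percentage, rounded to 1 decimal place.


Predictor: always-not-taken
Correct predictions = 597
Accuracy = 597 / 947 * 100 = 63.0%

63.0


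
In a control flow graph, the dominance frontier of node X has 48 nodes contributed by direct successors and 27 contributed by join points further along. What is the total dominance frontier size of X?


DF(X) = direct successor contributions + join point contributions
= 48 + 27 = 75

75


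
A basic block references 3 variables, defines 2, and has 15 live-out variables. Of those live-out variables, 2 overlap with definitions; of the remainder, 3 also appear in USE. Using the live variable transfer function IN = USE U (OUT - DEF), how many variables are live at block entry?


OUT - DEF: 15 - 2 = 13
|IN| = |USE| + |OUT - DEF| - |USE ∩ (OUT - DEF)| = 3 + 13 - 3 = 13

13


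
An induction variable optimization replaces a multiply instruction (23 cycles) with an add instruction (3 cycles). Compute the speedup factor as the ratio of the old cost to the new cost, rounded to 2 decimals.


Ratio = mult_cost / add_cost = 23 / 3 = 7.67

7.67


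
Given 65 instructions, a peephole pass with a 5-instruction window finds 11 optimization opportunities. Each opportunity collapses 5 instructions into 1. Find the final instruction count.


Each match removes 4 instructions.
Total removed = 11 * 4 = 44
Remaining = 65 - 44 = 21

21


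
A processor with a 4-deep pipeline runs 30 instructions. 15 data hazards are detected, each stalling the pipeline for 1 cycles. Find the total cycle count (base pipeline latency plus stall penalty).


Base cycles = 4 + 30 - 1 = 33
Total stalls = 15 * 1 = 15
Total = 33 + 15 = 48

48


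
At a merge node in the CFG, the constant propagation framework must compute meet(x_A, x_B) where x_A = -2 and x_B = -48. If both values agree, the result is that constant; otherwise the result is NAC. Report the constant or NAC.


Meet operation: if both paths give the same constant, result is that constant; if they differ, result is NAC (not-a-constant).
Path A: -2, Path B: -48 -> differ
Result: not-a-constant -> NAC

NAC


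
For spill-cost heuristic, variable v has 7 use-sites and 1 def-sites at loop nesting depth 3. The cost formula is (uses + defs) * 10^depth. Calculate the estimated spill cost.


uses + defs = 7 + 1 = 8
10^3 = 1000
Spill cost = 8 * 1000 = 8000

8000


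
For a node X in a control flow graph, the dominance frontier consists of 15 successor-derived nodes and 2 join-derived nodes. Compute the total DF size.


DF(X) = direct successor contributions + join point contributions
= 15 + 2 = 17

17


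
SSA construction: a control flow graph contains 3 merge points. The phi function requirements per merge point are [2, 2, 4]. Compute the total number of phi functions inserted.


Total phi functions = sum of phi functions at each join node
= 2 + 2 + 4 = 8

8


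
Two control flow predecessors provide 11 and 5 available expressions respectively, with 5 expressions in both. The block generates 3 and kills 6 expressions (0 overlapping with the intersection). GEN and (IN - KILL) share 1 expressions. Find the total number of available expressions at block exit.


IN = intersection of predecessors = 5
IN - KILL = 5 - 0 = 5
|OUT| = |GEN| + |IN - KILL| - |GEN ∩ (IN - KILL)| = 3 + 5 - 1 = 7

7


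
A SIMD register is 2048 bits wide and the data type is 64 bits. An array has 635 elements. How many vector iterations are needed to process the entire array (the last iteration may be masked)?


Width = 2048 / 64 = 32 elements per vector op
Iterations = ceil(635 / 32) = 20

20


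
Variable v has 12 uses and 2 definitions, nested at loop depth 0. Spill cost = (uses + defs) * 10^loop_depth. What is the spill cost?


uses + defs = 12 + 2 = 14
10^0 = 1
Spill cost = 14 * 1 = 14

14


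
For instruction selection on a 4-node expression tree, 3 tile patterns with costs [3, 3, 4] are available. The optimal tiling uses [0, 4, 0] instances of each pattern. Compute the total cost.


Total cost = sum(count_i * cost_i)
= 0*3 + 4*3 + 0*4
= 12

12


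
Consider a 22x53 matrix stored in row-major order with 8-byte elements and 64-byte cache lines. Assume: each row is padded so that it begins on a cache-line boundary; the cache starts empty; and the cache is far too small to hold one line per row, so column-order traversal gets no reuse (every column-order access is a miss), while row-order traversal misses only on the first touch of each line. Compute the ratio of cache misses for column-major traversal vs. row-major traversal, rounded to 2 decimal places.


Each row occupies 53 * 8 = 424 bytes and starts on a line boundary, so it spans ceil(424 / 64) = 7 cache lines.
Row-major traversal misses (one per line touched): 22 * ceil(53 * 8 / 64) = 154
Column-major traversal misses (no reuse, every access misses): 22 * 53 = 1166
Ratio = 1166 / 154 = 7.57

7.57


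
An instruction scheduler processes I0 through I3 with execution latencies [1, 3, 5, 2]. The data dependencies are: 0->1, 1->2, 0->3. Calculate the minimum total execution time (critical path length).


Compute longest path through dependency graph: dist(Ik) = max over predecessors of dist + latency(Ik).
dist(I0) = latency 1 = 1
dist(I1) = dist(I0) + 3 = 1 + 3 = 4
dist(I2) = dist(I1) + 5 = 4 + 5 = 9
dist(I3) = dist(I0) + 2 = 1 + 2 = 3
Critical path = max dist = 9

9


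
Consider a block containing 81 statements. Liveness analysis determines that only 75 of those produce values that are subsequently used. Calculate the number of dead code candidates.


Dead code = total statements - live definitions
= 81 - 75 = 6

6


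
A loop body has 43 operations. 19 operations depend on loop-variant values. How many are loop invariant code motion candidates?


Invariant candidates = total - loop-dependent
= 43 - 19 = 24

24


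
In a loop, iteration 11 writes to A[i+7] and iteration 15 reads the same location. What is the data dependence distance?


Distance = read iteration - write iteration
= 15 - 11 = 4

4


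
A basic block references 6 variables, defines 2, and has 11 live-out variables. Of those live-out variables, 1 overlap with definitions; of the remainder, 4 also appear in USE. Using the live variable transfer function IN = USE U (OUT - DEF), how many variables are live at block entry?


OUT - DEF: 11 - 1 = 10
|IN| = |USE| + |OUT - DEF| - |USE ∩ (OUT - DEF)| = 6 + 10 - 4 = 12

12


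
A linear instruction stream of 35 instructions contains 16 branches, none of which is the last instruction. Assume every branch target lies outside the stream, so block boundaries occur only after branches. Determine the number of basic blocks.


With no in-sequence branch targets, the leaders are the first instruction plus the instruction after each branch.
Number of basic blocks = branches + 1
= 16 + 1 = 17

17


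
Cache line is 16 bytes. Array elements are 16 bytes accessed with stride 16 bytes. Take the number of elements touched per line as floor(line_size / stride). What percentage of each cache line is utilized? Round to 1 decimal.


Elements per cache line = floor(16 / 16) = 1
Bytes used = 1 * 16 = 16
Utilization = 16 / 16 * 100 = 100.0%

100.0


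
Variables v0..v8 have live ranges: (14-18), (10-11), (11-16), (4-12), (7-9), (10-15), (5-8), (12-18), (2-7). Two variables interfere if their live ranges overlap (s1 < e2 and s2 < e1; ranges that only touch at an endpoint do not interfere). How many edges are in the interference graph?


Check all pairs for overlapping intervals.
Two intervals (s1,e1) and (s2,e2) overlap if s1 < e2 and s2 < e1.
v0 (14-18) vs v1..v8: overlaps v2, v5, v7 -> 3
v1 (10-11) vs v2..v8: overlaps v3, v5 -> 2
v2 (11-16) vs v3..v8: overlaps v3, v5, v7 -> 3
v3 (4-12) vs v4..v8: overlaps v4, v5, v6, v8 -> 4
v4 (7-9) vs v5..v8: overlaps v6 -> 1
v5 (10-15) vs v6..v8: overlaps v7 -> 1
v6 (5-8) vs v7..v8: overlaps v8 -> 1
v7 (12-18) vs v8: overlaps none -> 0
Total overlapping pairs = 3 + 2 + 3 + 4 + 1 + 1 + 1 + 0 = 15

15


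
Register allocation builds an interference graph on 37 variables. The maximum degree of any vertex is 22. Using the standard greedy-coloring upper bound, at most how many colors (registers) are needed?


Greedy coloring never needs more than (max_degree + 1) colors: when coloring a vertex, at most max_degree neighbors are already colored.
Upper bound = 22 + 1 = 23

23


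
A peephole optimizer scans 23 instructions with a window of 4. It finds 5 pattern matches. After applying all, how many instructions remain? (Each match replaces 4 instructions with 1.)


Each match removes 3 instructions.
Total removed = 5 * 3 = 15
Remaining = 23 - 15 = 8

8


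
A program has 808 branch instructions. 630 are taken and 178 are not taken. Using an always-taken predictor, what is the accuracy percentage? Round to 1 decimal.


Predictor: always-taken
Correct predictions = 630
Accuracy = 630 / 808 * 100 = 78.0%

78.0


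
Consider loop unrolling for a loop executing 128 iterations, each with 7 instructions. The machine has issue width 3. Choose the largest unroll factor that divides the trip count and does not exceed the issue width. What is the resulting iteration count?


Largest divisor of 128 <= 3 is 2
New iterations = 128 / 2 = 64

64


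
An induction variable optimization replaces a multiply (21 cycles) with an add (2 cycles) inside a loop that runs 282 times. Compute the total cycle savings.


Per-iteration saving = 21 - 2 = 19
Total saved = 282 * 19 = 5358

5358


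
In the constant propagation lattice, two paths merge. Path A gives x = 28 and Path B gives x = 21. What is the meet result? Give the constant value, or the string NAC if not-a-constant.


Meet operation: if both paths give the same constant, result is that constant; if they differ, result is NAC (not-a-constant).
Path A: 28, Path B: 21 -> differ
Result: not-a-constant -> NAC

NAC


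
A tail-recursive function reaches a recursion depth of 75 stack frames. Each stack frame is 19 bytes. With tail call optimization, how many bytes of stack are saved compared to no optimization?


Without TCO: 75 * 19 = 1425 bytes
With TCO: reuse 1 frame = 19 bytes
Savings = 1425 - 19 = 1406

1406


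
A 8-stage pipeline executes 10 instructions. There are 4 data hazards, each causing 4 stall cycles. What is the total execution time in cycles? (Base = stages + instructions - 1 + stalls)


Base cycles = 8 + 10 - 1 = 17
Total stalls = 4 * 4 = 16
Total = 17 + 16 = 33

33


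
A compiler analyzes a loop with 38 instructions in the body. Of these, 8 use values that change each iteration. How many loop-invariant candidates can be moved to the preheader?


Invariant candidates = total - loop-dependent
= 38 - 8 = 30

30


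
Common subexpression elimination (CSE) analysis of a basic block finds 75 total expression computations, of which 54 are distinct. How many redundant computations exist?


CSE count = total expressions - unique expressions
= 75 - 54 = 21

21


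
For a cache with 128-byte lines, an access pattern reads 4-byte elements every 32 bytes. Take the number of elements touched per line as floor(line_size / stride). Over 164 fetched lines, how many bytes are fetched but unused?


Elements per line = floor(128 / 32) = 4
Bytes used per line = 4 * 4 = 16
Wasted per line = 128 - 16 = 112
Total wasted = 112 * 164 = 18368

18368


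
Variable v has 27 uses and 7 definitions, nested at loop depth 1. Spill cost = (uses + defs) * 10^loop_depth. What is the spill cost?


uses + defs = 27 + 7 = 34
10^1 = 10
Spill cost = 34 * 10 = 340

340


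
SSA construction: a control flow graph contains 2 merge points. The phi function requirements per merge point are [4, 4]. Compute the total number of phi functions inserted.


Total phi functions = sum of phi functions at each join node
= 4 + 4 = 8

8


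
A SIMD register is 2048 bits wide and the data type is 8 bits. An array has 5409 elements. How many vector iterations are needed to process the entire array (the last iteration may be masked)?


Width = 2048 / 8 = 256 elements per vector op
Iterations = ceil(5409 / 256) = 22

22


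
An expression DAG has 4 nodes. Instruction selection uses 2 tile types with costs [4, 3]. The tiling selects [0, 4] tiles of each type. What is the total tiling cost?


Total cost = sum(count_i * cost_i)
= 0*4 + 4*3
= 12

12


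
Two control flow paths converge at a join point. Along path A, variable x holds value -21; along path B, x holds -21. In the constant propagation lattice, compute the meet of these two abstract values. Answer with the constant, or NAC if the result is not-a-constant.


Meet operation: if both paths give the same constant, result is that constant; if they differ, result is NAC (not-a-constant).
Path A: -21, Path B: -21 -> equal
Result: constant -> -21

-21


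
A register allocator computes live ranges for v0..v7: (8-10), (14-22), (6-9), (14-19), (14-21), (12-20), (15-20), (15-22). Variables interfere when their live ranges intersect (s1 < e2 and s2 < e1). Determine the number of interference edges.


Check all pairs for overlapping intervals.
Two intervals (s1,e1) and (s2,e2) overlap if s1 < e2 and s2 < e1.
v0 (8-10) vs v1..v7: overlaps v2 -> 1
v1 (14-22) vs v2..v7: overlaps v3, v4, v5, v6, v7 -> 5
v2 (6-9) vs v3..v7: overlaps none -> 0
v3 (14-19) vs v4..v7: overlaps v4, v5, v6, v7 -> 4
v4 (14-21) vs v5..v7: overlaps v5, v6, v7 -> 3
v5 (12-20) vs v6..v7: overlaps v6, v7 -> 2
v6 (15-20) vs v7: overlaps v7 -> 1
Total overlapping pairs = 1 + 5 + 0 + 4 + 3 + 2 + 1 = 16

16


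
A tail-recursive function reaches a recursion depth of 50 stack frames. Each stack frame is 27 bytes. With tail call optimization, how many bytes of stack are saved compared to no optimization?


Without TCO: 50 * 27 = 1350 bytes
With TCO: reuse 1 frame = 27 bytes
Savings = 1350 - 27 = 1323

1323


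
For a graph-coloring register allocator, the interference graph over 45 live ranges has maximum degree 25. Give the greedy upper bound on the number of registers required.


Greedy coloring never needs more than (max_degree + 1) colors: when coloring a vertex, at most max_degree neighbors are already colored.
Upper bound = 25 + 1 = 26

26


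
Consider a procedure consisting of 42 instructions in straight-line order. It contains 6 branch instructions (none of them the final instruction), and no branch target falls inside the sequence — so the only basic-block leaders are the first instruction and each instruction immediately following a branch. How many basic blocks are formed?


With no in-sequence branch targets, the leaders are the first instruction plus the instruction after each branch.
Number of basic blocks = branches + 1
= 6 + 1 = 7

7


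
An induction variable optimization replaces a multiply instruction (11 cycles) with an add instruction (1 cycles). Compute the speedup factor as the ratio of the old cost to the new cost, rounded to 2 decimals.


Ratio = mult_cost / add_cost = 11 / 1 = 11.0

11.0


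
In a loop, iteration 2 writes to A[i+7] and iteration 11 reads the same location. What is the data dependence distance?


Distance = read iteration - write iteration
= 11 - 2 = 9

9


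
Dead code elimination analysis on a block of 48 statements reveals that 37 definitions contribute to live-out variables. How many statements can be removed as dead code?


Dead code = total statements - live definitions
= 48 - 37 = 11

11


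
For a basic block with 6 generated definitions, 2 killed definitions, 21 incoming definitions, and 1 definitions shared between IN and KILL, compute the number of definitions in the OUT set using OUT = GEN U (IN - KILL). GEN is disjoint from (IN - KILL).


IN - KILL: 21 - 1 = 20 surviving definitions
OUT = GEN + surviving = 6 + 20 = 26

26


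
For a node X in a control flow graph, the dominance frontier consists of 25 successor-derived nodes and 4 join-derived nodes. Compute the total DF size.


DF(X) = direct successor contributions + join point contributions
= 25 + 4 = 29

29


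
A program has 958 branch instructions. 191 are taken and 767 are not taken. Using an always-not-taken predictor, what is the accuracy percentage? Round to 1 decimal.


Predictor: always-not-taken
Correct predictions = 767
Accuracy = 767 / 958 * 100 = 80.1%

80.1


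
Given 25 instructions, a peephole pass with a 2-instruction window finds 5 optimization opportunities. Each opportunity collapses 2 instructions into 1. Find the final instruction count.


Each match removes 1 instructions.
Total removed = 5 * 1 = 5
Remaining = 25 - 5 = 20

20


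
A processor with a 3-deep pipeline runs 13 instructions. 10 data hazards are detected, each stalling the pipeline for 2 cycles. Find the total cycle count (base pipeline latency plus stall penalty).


Base cycles = 3 + 13 - 1 = 15
Total stalls = 10 * 2 = 20
Total = 15 + 20 = 35

35


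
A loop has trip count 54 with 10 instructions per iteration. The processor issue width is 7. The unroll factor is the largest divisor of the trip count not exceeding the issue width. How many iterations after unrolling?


Largest divisor of 54 <= 7 is 6
New iterations = 54 / 6 = 9

9


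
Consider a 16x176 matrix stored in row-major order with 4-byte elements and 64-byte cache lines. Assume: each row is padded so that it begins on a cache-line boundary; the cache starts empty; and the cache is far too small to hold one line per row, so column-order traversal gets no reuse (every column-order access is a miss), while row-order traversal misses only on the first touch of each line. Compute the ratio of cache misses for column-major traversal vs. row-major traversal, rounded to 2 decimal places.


Each row occupies 176 * 4 = 704 bytes and starts on a line boundary, so it spans ceil(704 / 64) = 11 cache lines.
Row-major traversal misses (one per line touched): 16 * ceil(176 * 4 / 64) = 176
Column-major traversal misses (no reuse, every access misses): 16 * 176 = 2816
Ratio = 2816 / 176 = 16.0

16.0


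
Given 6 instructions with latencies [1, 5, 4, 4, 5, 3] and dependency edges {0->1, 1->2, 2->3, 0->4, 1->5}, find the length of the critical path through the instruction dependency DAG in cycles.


Compute longest path through dependency graph: dist(Ik) = max over predecessors of dist + latency(Ik).
dist(I0) = latency 1 = 1
dist(I1) = dist(I0) + 5 = 1 + 5 = 6
dist(I2) = dist(I1) + 4 = 6 + 4 = 10
dist(I3) = dist(I2) + 4 = 10 + 4 = 14
dist(I4) = dist(I0) + 5 = 1 + 5 = 6
dist(I5) = dist(I1) + 3 = 6 + 3 = 9
Critical path = max dist = 14

14


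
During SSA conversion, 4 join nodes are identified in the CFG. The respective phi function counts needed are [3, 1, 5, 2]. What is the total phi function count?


Total phi functions = sum of phi functions at each join node
= 3 + 1 + 5 + 2 = 11

11


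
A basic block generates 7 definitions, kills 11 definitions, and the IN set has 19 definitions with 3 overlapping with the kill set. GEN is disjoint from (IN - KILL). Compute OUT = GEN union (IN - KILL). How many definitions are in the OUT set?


IN - KILL: 19 - 3 = 16 surviving definitions
OUT = GEN + surviving = 7 + 16 = 23

23


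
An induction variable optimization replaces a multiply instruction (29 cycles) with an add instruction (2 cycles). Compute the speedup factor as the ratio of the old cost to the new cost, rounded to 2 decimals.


Ratio = mult_cost / add_cost = 29 / 2 = 14.5

14.5


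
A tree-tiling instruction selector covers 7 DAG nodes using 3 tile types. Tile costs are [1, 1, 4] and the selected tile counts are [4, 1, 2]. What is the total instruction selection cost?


Total cost = sum(count_i * cost_i)
= 4*1 + 1*1 + 2*4
= 13

13


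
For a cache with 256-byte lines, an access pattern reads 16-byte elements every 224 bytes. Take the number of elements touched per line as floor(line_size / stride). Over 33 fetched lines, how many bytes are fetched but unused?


Elements per line = floor(256 / 224) = 1
Bytes used per line = 1 * 16 = 16
Wasted per line = 256 - 16 = 240
Total wasted = 240 * 33 = 7920

7920


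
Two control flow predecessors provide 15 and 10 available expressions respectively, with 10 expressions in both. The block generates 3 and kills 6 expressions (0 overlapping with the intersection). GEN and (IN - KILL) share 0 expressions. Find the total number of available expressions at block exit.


IN = intersection of predecessors = 10
IN - KILL = 10 - 0 = 10
|OUT| = |GEN| + |IN - KILL| - |GEN ∩ (IN - KILL)| = 3 + 10 - 0 = 13

13


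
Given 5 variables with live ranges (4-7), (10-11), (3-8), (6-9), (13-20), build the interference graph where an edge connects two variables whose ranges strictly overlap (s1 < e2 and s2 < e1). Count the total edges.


Check all pairs for overlapping intervals.
Two intervals (s1,e1) and (s2,e2) overlap if s1 < e2 and s2 < e1.
v0 (4-7) vs v1..v4: overlaps v2, v3 -> 2
v1 (10-11) vs v2..v4: overlaps none -> 0
v2 (3-8) vs v3..v4: overlaps v3 -> 1
v3 (6-9) vs v4: overlaps none -> 0
Total overlapping pairs = 2 + 0 + 1 + 0 = 3

3


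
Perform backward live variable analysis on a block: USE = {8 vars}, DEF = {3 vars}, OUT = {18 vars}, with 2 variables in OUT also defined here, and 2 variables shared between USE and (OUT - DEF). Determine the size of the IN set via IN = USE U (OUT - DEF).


OUT - DEF: 18 - 2 = 16
|IN| = |USE| + |OUT - DEF| - |USE ∩ (OUT - DEF)| = 8 + 16 - 2 = 22

22


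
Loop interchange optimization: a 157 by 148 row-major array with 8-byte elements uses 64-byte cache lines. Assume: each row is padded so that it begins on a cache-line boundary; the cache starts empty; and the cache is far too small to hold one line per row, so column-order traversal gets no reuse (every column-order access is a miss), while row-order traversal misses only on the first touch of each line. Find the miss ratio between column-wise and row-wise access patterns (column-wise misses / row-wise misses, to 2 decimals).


Each row occupies 148 * 8 = 1184 bytes and starts on a line boundary, so it spans ceil(1184 / 64) = 19 cache lines.
Row-major traversal misses (one per line touched): 157 * ceil(148 * 8 / 64) = 2983
Column-major traversal misses (no reuse, every access misses): 157 * 148 = 23236
Ratio = 23236 / 2983 = 7.79

7.79


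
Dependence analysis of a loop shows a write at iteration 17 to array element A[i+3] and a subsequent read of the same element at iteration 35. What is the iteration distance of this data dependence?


Distance = read iteration - write iteration
= 35 - 17 = 18

18


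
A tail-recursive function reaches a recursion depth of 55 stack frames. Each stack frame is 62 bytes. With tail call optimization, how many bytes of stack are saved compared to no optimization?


Without TCO: 55 * 62 = 3410 bytes
With TCO: reuse 1 frame = 62 bytes
Savings = 3410 - 62 = 3348

3348


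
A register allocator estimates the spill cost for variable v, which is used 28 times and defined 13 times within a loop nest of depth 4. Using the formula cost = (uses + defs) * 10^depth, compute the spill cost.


uses + defs = 28 + 13 = 41
10^4 = 10000
Spill cost = 41 * 10000 = 410000

410000


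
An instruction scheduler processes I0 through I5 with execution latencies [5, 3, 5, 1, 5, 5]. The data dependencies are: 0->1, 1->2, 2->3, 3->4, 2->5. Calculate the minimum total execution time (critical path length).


Compute longest path through dependency graph: dist(Ik) = max over predecessors of dist + latency(Ik).
dist(I0) = latency 5 = 5
dist(I1) = dist(I0) + 3 = 5 + 3 = 8
dist(I2) = dist(I1) + 5 = 8 + 5 = 13
dist(I3) = dist(I2) + 1 = 13 + 1 = 14
dist(I4) = dist(I3) + 5 = 14 + 5 = 19
dist(I5) = dist(I2) + 5 = 13 + 5 = 18
Critical path = max dist = 19

19


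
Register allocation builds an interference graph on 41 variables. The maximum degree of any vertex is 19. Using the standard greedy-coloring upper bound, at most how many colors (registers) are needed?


Greedy coloring never needs more than (max_degree + 1) colors: when coloring a vertex, at most max_degree neighbors are already colored.
Upper bound = 19 + 1 = 20

20


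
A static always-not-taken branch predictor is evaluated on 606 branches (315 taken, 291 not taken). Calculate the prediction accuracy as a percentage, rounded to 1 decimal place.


Predictor: always-not-taken
Correct predictions = 291
Accuracy = 291 / 606 * 100 = 48.0%

48.0


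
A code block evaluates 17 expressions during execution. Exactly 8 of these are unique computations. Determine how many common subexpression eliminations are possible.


CSE count = total expressions - unique expressions
= 17 - 8 = 9

9


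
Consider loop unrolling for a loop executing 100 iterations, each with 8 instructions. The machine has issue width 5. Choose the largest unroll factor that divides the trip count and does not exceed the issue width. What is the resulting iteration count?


Largest divisor of 100 <= 5 is 5
New iterations = 100 / 5 = 20

20


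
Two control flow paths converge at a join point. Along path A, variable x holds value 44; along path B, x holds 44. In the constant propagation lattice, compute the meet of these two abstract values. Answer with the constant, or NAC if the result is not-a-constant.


Meet operation: if both paths give the same constant, result is that constant; if they differ, result is NAC (not-a-constant).
Path A: 44, Path B: 44 -> equal
Result: constant -> 44

44


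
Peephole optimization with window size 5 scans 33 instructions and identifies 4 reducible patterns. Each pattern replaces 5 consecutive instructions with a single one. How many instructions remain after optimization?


Each match removes 4 instructions.
Total removed = 4 * 4 = 16
Remaining = 33 - 16 = 17

17


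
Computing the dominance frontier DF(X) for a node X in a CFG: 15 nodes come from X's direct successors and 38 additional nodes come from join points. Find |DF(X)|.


DF(X) = direct successor contributions + join point contributions
= 15 + 38 = 53

53


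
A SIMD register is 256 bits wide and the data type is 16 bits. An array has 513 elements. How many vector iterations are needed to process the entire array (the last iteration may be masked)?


Width = 256 / 16 = 16 elements per vector op
Iterations = ceil(513 / 16) = 33

33


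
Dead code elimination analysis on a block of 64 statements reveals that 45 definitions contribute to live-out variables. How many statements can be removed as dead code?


Dead code = total statements - live definitions
= 64 - 45 = 19

19


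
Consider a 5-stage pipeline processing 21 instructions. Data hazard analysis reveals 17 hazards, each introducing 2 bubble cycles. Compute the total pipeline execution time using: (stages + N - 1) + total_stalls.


Base cycles = 5 + 21 - 1 = 25
Total stalls = 17 * 2 = 34
Total = 25 + 34 = 59

59


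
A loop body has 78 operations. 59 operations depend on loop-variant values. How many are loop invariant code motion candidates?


Invariant candidates = total - loop-dependent
= 78 - 59 = 19

19


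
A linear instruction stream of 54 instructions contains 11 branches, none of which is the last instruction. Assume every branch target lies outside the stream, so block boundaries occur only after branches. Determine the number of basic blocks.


With no in-sequence branch targets, the leaders are the first instruction plus the instruction after each branch.
Number of basic blocks = branches + 1
= 11 + 1 = 12

12


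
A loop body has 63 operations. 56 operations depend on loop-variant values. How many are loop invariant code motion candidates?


Invariant candidates = total - loop-dependent
= 63 - 56 = 7

7


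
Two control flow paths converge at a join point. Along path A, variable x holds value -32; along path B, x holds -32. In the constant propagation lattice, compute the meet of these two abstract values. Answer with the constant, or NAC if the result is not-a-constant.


Meet operation: if both paths give the same constant, result is that constant; if they differ, result is NAC (not-a-constant).
Path A: -32, Path B: -32 -> equal
Result: constant -> -32

-32


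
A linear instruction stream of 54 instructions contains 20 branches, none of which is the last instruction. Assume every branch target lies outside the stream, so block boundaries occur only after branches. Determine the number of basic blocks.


With no in-sequence branch targets, the leaders are the first instruction plus the instruction after each branch.
Number of basic blocks = branches + 1
= 20 + 1 = 21

21


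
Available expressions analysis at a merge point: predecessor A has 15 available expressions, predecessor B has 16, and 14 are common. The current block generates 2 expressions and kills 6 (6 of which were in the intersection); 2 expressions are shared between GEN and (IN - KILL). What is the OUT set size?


IN = intersection of predecessors = 14
IN - KILL = 14 - 6 = 8
|OUT| = |GEN| + |IN - KILL| - |GEN ∩ (IN - KILL)| = 2 + 8 - 2 = 8

8


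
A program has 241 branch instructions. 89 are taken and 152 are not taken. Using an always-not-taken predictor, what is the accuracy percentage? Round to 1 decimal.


Predictor: always-not-taken
Correct predictions = 152
Accuracy = 152 / 241 * 100 = 63.1%

63.1


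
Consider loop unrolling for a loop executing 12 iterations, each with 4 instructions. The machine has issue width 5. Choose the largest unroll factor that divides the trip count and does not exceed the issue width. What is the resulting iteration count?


Largest divisor of 12 <= 5 is 4
New iterations = 12 / 4 = 3

3


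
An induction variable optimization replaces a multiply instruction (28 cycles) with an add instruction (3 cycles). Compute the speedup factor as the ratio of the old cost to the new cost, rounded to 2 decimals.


Ratio = mult_cost / add_cost = 28 / 3 = 9.33

9.33


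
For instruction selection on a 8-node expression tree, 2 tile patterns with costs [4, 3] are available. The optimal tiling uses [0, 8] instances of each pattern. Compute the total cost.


Total cost = sum(count_i * cost_i)
= 0*4 + 8*3
= 24

24


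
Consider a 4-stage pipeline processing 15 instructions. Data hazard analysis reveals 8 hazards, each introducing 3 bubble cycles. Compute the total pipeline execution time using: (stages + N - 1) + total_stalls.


Base cycles = 4 + 15 - 1 = 18
Total stalls = 8 * 3 = 24
Total = 18 + 24 = 42

42


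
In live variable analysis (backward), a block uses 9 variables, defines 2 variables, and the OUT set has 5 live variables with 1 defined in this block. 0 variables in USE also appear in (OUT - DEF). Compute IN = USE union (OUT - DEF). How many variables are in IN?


OUT - DEF: 5 - 1 = 4
|IN| = |USE| + |OUT - DEF| - |USE ∩ (OUT - DEF)| = 9 + 4 - 0 = 13

13


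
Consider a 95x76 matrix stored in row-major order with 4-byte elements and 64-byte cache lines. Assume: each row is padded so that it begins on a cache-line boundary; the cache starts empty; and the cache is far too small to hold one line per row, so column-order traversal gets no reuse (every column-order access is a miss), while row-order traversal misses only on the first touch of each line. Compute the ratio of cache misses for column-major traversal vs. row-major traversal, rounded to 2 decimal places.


Each row occupies 76 * 4 = 304 bytes and starts on a line boundary, so it spans ceil(304 / 64) = 5 cache lines.
Row-major traversal misses (one per line touched): 95 * ceil(76 * 4 / 64) = 475
Column-major traversal misses (no reuse, every access misses): 95 * 76 = 7220
Ratio = 7220 / 475 = 15.2

15.2


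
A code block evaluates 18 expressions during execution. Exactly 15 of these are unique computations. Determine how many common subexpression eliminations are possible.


CSE count = total expressions - unique expressions
= 18 - 15 = 3

3


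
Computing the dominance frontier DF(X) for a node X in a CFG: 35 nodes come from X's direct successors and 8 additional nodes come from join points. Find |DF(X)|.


DF(X) = direct successor contributions + join point contributions
= 35 + 8 = 43

43


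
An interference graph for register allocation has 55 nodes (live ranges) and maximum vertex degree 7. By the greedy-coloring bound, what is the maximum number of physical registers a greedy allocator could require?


Greedy coloring never needs more than (max_degree + 1) colors: when coloring a vertex, at most max_degree neighbors are already colored.
Upper bound = 7 + 1 = 8

8


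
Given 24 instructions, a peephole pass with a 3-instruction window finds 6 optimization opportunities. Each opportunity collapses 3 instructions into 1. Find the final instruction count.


Each match removes 2 instructions.
Total removed = 6 * 2 = 12
Remaining = 24 - 12 = 12

12


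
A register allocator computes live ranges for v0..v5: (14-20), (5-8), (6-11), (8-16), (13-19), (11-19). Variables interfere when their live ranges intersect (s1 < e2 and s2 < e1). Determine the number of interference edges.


Check all pairs for overlapping intervals.
Two intervals (s1,e1) and (s2,e2) overlap if s1 < e2 and s2 < e1.
v0 (14-20) vs v1..v5: overlaps v3, v4, v5 -> 3
v1 (5-8) vs v2..v5: overlaps v2 -> 1
v2 (6-11) vs v3..v5: overlaps v3 -> 1
v3 (8-16) vs v4..v5: overlaps v4, v5 -> 2
v4 (13-19) vs v5: overlaps v5 -> 1
Total overlapping pairs = 3 + 1 + 1 + 2 + 1 = 8

8
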